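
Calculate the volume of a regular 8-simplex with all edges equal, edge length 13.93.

For a regular n-simplex with edge a, V = (a^n / n!)·√((n+1)/2^n). With a=13.93, n=8: V ≈ 6593.1.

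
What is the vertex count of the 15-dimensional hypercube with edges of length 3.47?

An n-cube has 2^n vertices; for n = 15 that is 2^15 = 32768.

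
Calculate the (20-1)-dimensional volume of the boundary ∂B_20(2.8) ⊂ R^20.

The surface area of an n-ball is 2π^(n/2) r^(n-1) / Γ(n/2). For n=20, r=2.8: 1.61722e+08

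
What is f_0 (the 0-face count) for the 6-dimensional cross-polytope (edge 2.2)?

f_0(6-orthoplex) = 2^1 · (6 choose 1) = 12.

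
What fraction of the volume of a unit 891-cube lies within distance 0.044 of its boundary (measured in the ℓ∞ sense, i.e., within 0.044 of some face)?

Shell fraction = 1 - (1-0.088)^891 ≈ 1 - 2.267e-36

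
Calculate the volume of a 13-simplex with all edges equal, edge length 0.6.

Volume = 0.6^13 · √(14/2^13) / 13! ≈ 8.67072e-15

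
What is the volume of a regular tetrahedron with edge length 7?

Volume = (√2/12) · 7³ = 40.4229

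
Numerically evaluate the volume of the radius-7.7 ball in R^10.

Volume = π^{10/2}·(7.7)^10/Γ(6) ≈ 1.86842e+09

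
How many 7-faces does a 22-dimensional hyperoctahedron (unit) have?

An n-cross-polytope has 2^(k+1)·C(n,k+1) k-faces. Here 2^8·C(22,8) = 256·319770 = 81861120.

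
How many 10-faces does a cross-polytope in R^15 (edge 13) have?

Each 10-face is the convex hull of 11 vertices, one chosen as ±e_i from each of 11 distinct axes: 2^11·C(15,11) = 2795520.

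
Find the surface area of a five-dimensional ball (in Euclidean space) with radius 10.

The surface area of an n-ball is 2π^(n/2) r^(n-1) / Γ(n/2). For n=5, r=10: 80000·π^2/3 ≈ 263189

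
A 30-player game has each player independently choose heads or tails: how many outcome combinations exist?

An n-cube has 2^n vertices; for n = 30 that is 2^30 = 1073741824.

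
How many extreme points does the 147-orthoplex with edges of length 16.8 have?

Number of vertices = 2n = 294.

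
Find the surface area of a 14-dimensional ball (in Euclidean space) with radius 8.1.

S_14(8.1) = 2·π^(14/2)·(8.1)^13 / Γ(14/2) ≈ 5.42066e+12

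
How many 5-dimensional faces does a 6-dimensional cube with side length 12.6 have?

Number of 5-faces = C(6,5) · 2^(6-5) = 6 · 2 = 12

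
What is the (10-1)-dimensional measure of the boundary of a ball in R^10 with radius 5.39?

S_10(5.39) = 2·π^(10/2)·(5.39)^9 / Γ(10/2) ≈ 9.7919e+07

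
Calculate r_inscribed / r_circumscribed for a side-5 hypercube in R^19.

For an n-cube of any side s, the inradius is s/2 and the circumradius is s√n/2, so the ratio is 1/√19 ≈ 0.229416.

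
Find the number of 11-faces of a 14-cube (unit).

Choose 11 of 14 axes to span the face (C(14,11) = 364 ways), then fix each of the remaining 3 coordinates at one of its two extreme values (2^3 = 8 ways): 364·8 = 2912.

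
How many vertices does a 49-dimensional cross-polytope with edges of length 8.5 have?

The vertices are ±e_1, ..., ±e_49, so there are 2·49 = 98.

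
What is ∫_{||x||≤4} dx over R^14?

Volume = π^{14/2}·(4)^14/Γ(8) = 16777216·π^7/315 ≈ 1.60864e+08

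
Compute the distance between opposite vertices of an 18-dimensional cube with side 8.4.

Diagonal = √18 · 8.4 ≈ 35.6382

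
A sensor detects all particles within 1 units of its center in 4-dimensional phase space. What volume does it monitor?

V_4(1) = π^(4/2) · (1)^4 / Γ(4/2 + 1) = π^2/2 ≈ 4.9348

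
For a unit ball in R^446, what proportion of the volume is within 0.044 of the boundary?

V(inner)/V(outer) = ((1-0.044)/1)^446 ≈ 1.924e-09, so the shell fraction is 0.9999999981.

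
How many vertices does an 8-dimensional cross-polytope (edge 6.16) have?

The vertices are ±e_1, ..., ±e_8, so there are 2·8 = 16.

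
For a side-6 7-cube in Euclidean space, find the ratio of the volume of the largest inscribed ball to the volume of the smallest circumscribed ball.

V_in / V_out = (r_in/r_out)^7 = (1/√7)^7 = 7^(-7/2) ≈ 0.00110194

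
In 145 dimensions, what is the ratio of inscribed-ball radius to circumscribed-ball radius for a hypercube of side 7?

Ratio = (s/2)/(s√145/2) = 145^(-1/2) ≈ 0.0830455.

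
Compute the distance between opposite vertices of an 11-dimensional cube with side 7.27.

The space diagonal of an n-cube of side s is s√n. Here 7.27·√11 ≈ 24.1119.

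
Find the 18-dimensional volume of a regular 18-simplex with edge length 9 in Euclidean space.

V = (9^18 / 18!) · √((18+1) / 2^18) ≈ 0.199586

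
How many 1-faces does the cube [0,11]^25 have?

Each of the 2^25 = 33554432 vertices has degree 25; total edges = 25·2^25/2 = 419430400.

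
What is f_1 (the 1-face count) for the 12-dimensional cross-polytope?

Number of 1-faces = 2^(1+1) · C(12,1+1) = 4 · 66 = 264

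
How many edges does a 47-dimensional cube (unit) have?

The 47-cube has n·2^(n-1) = 47·2^46 = 47·70368744177664 = 3307330976350208 edges.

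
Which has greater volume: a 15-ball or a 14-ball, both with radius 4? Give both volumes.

V_15(4) ≈ 4.09572e+08. V_14(4) ≈ 1.60864e+08. The 15-ball is larger.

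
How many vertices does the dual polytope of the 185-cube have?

An n-cross-polytope has 2n vertices; here n = 185, giving 370.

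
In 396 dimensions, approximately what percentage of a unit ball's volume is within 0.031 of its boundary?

1 - (1-0.031)^396 ≈ 0.999996161 ≈ 99.999616%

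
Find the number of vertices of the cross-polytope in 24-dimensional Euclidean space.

f_0(24-orthoplex) = 2^1 · (24 choose 1) = 48.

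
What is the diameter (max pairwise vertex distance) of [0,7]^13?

The space diagonal of an n-cube of side s is s√n. Here 7·√13 ≈ 25.2389.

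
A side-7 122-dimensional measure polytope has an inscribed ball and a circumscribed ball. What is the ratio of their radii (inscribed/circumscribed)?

r_in = 7/2 (half the side); r_out = 7√122/2 (half the diagonal). Ratio = 1/√122 ≈ 0.0905357.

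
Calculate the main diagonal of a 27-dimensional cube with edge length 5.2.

||(5.2,5.2,...,5.2)|| = √(27)·5.2 ≈ 27.02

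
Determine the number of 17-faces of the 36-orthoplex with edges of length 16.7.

f_17(36-orthoplex) = 2^18 · (36 choose 18) = 2378992268083200.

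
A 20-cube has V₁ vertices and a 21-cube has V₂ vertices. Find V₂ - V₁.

V₁ = 2^20 = 1048576. V₂ = 2^21 = 2097152. V₂ - V₁ = 1048576.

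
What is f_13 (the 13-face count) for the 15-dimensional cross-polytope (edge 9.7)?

An n-cross-polytope has 2^(k+1)·C(n,k+1) k-faces. Here 2^14·C(15,14) = 16384·15 = 245760.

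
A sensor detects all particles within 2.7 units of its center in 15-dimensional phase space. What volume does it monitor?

The n-ball volume is π^(n/2)·r^n/Γ(n/2+1). With n=15, r=2.7: V ≈ 1.1269e+06.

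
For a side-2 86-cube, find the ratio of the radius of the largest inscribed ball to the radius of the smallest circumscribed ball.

r_in = 2/2 (half the side); r_out = 2√86/2 (half the diagonal). Ratio = 1/√86 ≈ 0.107833.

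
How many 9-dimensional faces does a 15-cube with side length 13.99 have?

f_9(15-cube) = (15 choose 9) · 2^6 = 320320.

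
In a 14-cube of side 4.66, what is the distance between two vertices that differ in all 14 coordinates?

||(4.66,4.66,...,4.66)|| = √(14)·4.66 ≈ 17.4361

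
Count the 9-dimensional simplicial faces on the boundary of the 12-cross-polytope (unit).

Each 9-face is the convex hull of 10 vertices, one chosen as ±e_i from each of 10 distinct axes: 2^10·C(12,10) = 67584.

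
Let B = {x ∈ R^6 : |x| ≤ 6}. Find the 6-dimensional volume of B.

V_6(6) = π^(6/2) · (6)^6 / Γ(6/2 + 1) = 7776·π^3 ≈ 241105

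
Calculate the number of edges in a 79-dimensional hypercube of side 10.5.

Each of the 2^79 = 604462909807314587353088 vertices has degree 79; total edges = 79·2^79/2 = 23876284937388926200446976.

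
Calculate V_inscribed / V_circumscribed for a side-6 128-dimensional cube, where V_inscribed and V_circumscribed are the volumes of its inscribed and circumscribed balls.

The radii are 6/2 and 6√128/2, so the volume ratio is (1/√128)^128 = 128^{-128/2} ≈ 1.37582e-135.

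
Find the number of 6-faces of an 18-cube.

An n-cube has C(n,k)·2^(n-k) k-faces. Here C(18,6)·2^12 = 18564·4096 = 76038144.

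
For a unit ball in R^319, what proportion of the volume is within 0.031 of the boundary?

1 - (1-0.031)^319 ≈ 0.999957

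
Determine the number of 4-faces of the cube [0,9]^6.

f_4(6-cube) = (6 choose 4) · 2^2 = 60.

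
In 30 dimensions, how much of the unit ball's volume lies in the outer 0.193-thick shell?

1 - (1-0.193)^30 ≈ 0.998392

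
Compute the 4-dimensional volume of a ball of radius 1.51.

V_4(1.51) = π^(4/2) · (1.51)^4 / Γ(4/2 + 1) ≈ 25.6553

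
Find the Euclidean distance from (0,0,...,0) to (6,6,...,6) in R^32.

Diagonal = √32 · 6 ≈ 33.9411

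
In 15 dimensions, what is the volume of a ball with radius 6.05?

V_15(6.05) = π^(15/2) · (6.05)^15 / Γ(15/2 + 1) ≈ 2.03124e+11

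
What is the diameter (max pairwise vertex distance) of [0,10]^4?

||(10,10,...,10)|| = √(4)·10 = 20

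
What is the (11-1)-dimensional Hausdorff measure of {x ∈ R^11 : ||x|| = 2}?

S = n·V_n(r)/r = 11·V_11(2)/2 (volume-to-surface relation), giving 65536·π^5/945 ≈ 21222.5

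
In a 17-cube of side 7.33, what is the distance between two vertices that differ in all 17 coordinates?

d = √(7.33² + 7.33² + ... + 7.33²) [17 terms] = √(17·7.33²) = 7.33√17 ≈ 30.2224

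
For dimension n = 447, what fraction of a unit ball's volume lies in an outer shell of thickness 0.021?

1 - (1-0.021)^447 ≈ 0.999924 ≈ 99.9924%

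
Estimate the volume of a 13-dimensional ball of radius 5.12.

V_13(5.12) = π^(13/2) · (5.12)^13 / Γ(13/2 + 1) ≈ 1.51304e+09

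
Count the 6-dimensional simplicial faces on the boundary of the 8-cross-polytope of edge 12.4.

Each 6-face is the convex hull of 7 vertices, one chosen as ±e_i from each of 7 distinct axes: 2^7·C(8,7) = 1024.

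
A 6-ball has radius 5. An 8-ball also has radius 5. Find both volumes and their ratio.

V_6(5) ≈ 80745.5. V_8(5) ≈ 1.58543e+06. Ratio V_6/V_8 ≈ 0.05093.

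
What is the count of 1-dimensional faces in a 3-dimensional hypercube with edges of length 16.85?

Number of 1-faces = C(3,1) · 2^(3-1) = 3 · 4 = 12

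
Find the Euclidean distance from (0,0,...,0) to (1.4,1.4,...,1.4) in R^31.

||(1.4,1.4,...,1.4)|| = √(31)·1.4 ≈ 7.79487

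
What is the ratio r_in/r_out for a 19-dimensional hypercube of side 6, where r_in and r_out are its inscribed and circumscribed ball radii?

Ratio = (s/2)/(s√19/2) = 19^(-1/2) ≈ 0.229416.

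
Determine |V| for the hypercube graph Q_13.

Number of vertices = 2^13 = 8192.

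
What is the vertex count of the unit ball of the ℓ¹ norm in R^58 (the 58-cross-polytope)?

The 58-dimensional cross-polytope has 2n = 2·58 = 116 vertices.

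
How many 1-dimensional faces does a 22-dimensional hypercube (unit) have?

Number of 1-faces = C(22,1) · 2^(22-1) = 22 · 2097152 = 46137344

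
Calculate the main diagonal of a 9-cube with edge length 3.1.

d = √(3.1² + 3.1² + ... + 3.1²) [9 terms] = √(9·3.1²) = 3.1√9 = 9.3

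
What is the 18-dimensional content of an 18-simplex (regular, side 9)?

V = (9^18 / 18!) · √((18+1) / 2^18) ≈ 0.199586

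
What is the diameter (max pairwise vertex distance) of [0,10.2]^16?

Diagonal = √16 · 10.2 = 40.8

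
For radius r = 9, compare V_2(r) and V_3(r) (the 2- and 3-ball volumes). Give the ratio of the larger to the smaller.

V_2(9) ≈ 254.469, V_3(9) ≈ 3053.63. The 3-ball is larger by a factor of 12.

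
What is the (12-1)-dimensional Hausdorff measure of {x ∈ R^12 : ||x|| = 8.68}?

|∂B_12(8.68)| ≈ 3.37649e+11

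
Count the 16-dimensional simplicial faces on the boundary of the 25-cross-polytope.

An n-cross-polytope has 2^(k+1)·C(n,k+1) k-faces. Here 2^17·C(25,17) = 131072·1081575 = 141764198400.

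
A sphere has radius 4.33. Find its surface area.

S = n·V_n(r)/r = 3·V_3(4.33)/4.33 (volume-to-surface relation), giving 4πr² = 4π·(4.33)² ≈ 235.606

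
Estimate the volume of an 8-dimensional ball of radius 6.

Volume = π^{8/2}·(6)^8/Γ(5) = 69984·π^4 ≈ 6.81708e+06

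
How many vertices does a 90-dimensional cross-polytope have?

The vertices are ±e_1, ..., ±e_90, so there are 2·90 = 180.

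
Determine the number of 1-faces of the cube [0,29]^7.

An n-cube has C(n,k)·2^(n-k) k-faces. Here C(7,1)·2^6 = 7·64 = 448.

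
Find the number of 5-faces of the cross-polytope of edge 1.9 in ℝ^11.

An n-cross-polytope has 2^(k+1)·C(n,k+1) k-faces. Here 2^6·C(11,6) = 64·462 = 29568.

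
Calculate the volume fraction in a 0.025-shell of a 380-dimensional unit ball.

V(inner)/V(outer) = ((1-0.025)/1)^380 ≈ 6.634e-05, so the shell fraction is 0.999934.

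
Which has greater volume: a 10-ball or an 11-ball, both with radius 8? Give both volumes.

V_10(8) ≈ 2.73822e+09. V_11(8) ≈ 1.61843e+10. The 11-ball is larger.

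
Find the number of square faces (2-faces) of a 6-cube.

Choose 2 of 6 axes to span the face (C(6,2) = 15 ways), then fix each of the remaining 4 coordinates at one of its two extreme values (2^4 = 16 ways): 15·16 = 240.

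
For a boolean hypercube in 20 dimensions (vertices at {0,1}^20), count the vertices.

Number of vertices = 2^20 = 1048576.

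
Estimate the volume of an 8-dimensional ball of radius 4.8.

The n-ball volume is π^(n/2)·r^n/Γ(n/2+1). With n=8, r=4.8: V ≈ 1.14372e+06.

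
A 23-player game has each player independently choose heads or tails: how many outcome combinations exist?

Each vertex is a binary string of length 23, so there are 2^23 = 8388608.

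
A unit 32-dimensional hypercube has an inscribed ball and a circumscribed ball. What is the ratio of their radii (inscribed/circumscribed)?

For an n-cube of any side s, the inradius is s/2 and the circumradius is s√n/2, so the ratio is 1/√32 ≈ 0.176777.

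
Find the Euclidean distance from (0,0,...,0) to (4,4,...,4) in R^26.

The space diagonal of an n-cube of side s is s√n. Here 4·√26 ≈ 20.3961.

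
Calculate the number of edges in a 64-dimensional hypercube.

Each of the 2^64 = 18446744073709551616 vertices has degree 64; total edges = 64·2^64/2 = 590295810358705651712.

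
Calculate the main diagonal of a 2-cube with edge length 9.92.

The space diagonal of an n-cube of side s is s√n. Here 9.92·√2 ≈ 14.029.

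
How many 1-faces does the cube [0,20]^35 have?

An n-cube has n·2^(n-1) edges. With n = 35: 35·17179869184 = 601295421440.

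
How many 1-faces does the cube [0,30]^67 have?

An n-cube has n·2^(n-1) edges. With n = 67: 67·73786976294838206464 = 4943727411754159833088.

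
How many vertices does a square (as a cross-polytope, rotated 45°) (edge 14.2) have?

Number of vertices = 2n = 4.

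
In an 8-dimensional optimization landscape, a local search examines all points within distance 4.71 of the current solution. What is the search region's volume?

V_8(4.71) = π^(8/2) · (4.71)^8 / Γ(8/2 + 1) ≈ 983005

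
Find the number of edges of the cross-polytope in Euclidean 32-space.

Each 1-face is the convex hull of 2 vertices, one chosen as ±e_i from each of 2 distinct axes: 2^2·C(32,2) = 1984.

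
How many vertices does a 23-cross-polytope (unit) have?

Each 0-face is the convex hull of 1 vertex, one chosen as ±e_i from each of 1 distinct axis: 2^1·C(23,1) = 46.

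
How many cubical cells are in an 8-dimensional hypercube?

f_3(8-cube) = (8 choose 3) · 2^5 = 1792.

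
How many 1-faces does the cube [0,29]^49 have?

Each of the 2^49 = 562949953421312 vertices has degree 49; total edges = 49·2^49/2 = 13792273858822144.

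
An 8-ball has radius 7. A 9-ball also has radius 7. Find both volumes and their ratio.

V_8(7) ≈ 2.33977e+07. V_9(7) ≈ 1.33107e+08. Ratio V_8/V_9 ≈ 0.1758.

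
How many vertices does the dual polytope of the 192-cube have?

Number of vertices = 2n = 384.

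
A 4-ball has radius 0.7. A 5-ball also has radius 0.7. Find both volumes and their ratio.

V_4(0.7) ≈ 1.18485. V_5(0.7) ≈ 0.884685. Ratio V_4/V_5 ≈ 1.339.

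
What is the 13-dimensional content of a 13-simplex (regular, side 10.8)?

For a regular n-simplex with edge a, V = (a^n / n!)·√((n+1)/2^n). With a=10.8, n=13: V ≈ 180.55.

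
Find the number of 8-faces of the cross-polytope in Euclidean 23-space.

An n-cross-polytope has 2^(k+1)·C(n,k+1) k-faces. Here 2^9·C(23,9) = 512·817190 = 418401280.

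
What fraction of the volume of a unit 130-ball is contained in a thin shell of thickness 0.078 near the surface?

1 - (1-0.078)^130 ≈ 0.999974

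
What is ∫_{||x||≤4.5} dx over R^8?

Volume = π^{8/2}·(4.5)^8/Γ(5) = 14348907·π^4/2048 ≈ 682478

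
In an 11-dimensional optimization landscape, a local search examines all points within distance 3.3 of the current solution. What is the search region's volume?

V_11(3.3) = π^(11/2) · (3.3)^11 / Γ(11/2 + 1) ≈ 952266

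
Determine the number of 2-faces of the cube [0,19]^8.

f_2(8-cube) = (8 choose 2) · 2^6 = 1792.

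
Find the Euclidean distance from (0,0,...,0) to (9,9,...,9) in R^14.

||(9,9,...,9)|| = √(14)·9 ≈ 33.6749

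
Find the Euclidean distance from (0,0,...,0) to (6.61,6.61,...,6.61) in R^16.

The space diagonal of an n-cube of side s is s√n. Here 6.61·√16 = 26.44.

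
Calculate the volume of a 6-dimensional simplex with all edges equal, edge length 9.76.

Volume = 9.76^6 · √(7/2^6) / 6! ≈ 397.032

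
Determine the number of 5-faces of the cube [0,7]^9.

Number of 5-faces = C(9,5) · 2^(9-5) = 126 · 16 = 2016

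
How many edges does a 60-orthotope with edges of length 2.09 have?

Each of the 2^60 = 1152921504606846976 vertices has degree 60; total edges = 60·2^60/2 = 34587645138205409280.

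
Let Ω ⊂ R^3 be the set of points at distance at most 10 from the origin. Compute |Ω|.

Volume = π^{3/2}·(10)^3/Γ(5/2) = 4000·π/3 ≈ 4188.79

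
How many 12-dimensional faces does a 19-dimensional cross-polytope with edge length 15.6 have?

Number of 12-faces = 2^(12+1) · C(19,12+1) = 8192 · 27132 = 222265344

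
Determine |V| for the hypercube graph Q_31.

An n-cube has 2^n vertices; for n = 31 that is 2^31 = 2147483648.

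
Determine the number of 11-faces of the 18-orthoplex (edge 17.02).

Each 11-face is the convex hull of 12 vertices, one chosen as ±e_i from each of 12 distinct axes: 2^12·C(18,12) = 76038144.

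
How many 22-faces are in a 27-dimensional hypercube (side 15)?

Choose 22 of 27 axes to span the face (C(27,22) = 80730 ways), then fix each of the remaining 5 coordinates at one of its two extreme values (2^5 = 32 ways): 80730·32 = 2583360.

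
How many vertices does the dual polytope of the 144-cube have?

An n-cross-polytope has 2n vertices; here n = 144, giving 288.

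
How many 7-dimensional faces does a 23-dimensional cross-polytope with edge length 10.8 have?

Each 7-face is the convex hull of 8 vertices, one chosen as ±e_i from each of 8 distinct axes: 2^8·C(23,8) = 125520384.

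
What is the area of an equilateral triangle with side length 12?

Area = (√3/4) · 12² = 62.3538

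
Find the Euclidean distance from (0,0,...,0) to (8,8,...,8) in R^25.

Diagonal = √25 · 8 = 40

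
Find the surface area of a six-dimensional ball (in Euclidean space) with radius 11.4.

The surface area of an n-ball is 2π^(n/2) r^(n-1) / Γ(n/2). For n=6, r=11.4: 5.96999e+06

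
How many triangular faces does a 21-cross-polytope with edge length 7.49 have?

Each 2-face is the convex hull of 3 vertices, one chosen as ±e_i from each of 3 distinct axes: 2^3·C(21,3) = 10640.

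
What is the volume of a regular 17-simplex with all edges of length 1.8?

Volume = 1.8^17 · √(18/2^17) / 17! ≈ 7.20187e-13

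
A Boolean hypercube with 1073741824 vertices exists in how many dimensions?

The n-cube has 2^n vertices, and 1073741824 = 2^30, so n = 30.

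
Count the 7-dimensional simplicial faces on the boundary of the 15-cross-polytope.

Each 7-face is the convex hull of 8 vertices, one chosen as ±e_i from each of 8 distinct axes: 2^8·C(15,8) = 1647360.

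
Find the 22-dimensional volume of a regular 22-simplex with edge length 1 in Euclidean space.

For a regular n-simplex with edge a, V = (a^n / n!)·√((n+1)/2^n). With a=1, n=22: V ≈ 2.08337e-24.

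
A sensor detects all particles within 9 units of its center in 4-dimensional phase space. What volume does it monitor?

Volume = π^{4/2}·(9)^4/Γ(3) = 6561·π^2/2 ≈ 32377.2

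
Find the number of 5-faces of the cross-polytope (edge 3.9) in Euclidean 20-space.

Each 5-face is the convex hull of 6 vertices, one chosen as ±e_i from each of 6 distinct axes: 2^6·C(20,6) = 2480640.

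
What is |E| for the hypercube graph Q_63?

The 63-cube has n·2^(n-1) = 63·2^62 = 63·4611686018427387904 = 290536219160925437952 edges.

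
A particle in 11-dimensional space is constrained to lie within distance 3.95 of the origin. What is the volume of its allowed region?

Volume = π^{11/2}·(3.95)^11/Γ(13/2) ≈ 6.88134e+06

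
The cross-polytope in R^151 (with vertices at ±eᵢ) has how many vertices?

The vertices are ±e_1, ..., ±e_151, so there are 2·151 = 302.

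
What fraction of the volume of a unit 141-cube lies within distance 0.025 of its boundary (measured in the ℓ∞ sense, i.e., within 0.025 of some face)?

1 - (1 - 2·0.025)^141 = 1 - 0.95^141 ≈ 0.999277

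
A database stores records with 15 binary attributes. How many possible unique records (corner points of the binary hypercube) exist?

An n-cube has 2^n vertices; for n = 15 that is 2^15 = 32768.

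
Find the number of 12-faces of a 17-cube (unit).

f_12(17-cube) = (17 choose 12) · 2^5 = 198016.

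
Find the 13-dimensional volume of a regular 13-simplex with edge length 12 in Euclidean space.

V_13 = √(14) · 12^13 / (13! · 2^(13/2)) ≈ 710.305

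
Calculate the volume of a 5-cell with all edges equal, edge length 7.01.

For a regular n-simplex with edge a, V = (a^n / n!)·√((n+1)/2^n). With a=7.01, n=4: V ≈ 56.2452.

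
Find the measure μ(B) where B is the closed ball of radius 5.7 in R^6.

V_6(5.7) = π^(6/2) · (5.7)^6 / Γ(6/2 + 1) ≈ 177234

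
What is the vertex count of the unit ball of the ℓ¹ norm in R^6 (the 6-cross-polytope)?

An n-cross-polytope has 2n vertices; here n = 6, giving 12.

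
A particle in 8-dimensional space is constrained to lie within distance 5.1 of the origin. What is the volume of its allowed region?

The n-ball volume is π^(n/2)·r^n/Γ(n/2+1). With n=8, r=5.1: V ≈ 1.85759e+06.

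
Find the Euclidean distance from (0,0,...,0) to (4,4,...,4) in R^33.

||(4,4,...,4)|| = √(33)·4 ≈ 22.9783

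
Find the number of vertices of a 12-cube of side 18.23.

Each vertex is a binary string of length 12, so there are 2^12 = 4096.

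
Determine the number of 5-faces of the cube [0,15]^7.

Choose 5 of 7 axes to span the face (C(7,5) = 21 ways), then fix each of the remaining 2 coordinates at one of its two extreme values (2^2 = 4 ways): 21·4 = 84.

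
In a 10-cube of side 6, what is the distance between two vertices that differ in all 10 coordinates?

Diagonal = √10 · 6 ≈ 18.9737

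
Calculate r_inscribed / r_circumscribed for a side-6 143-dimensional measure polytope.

r_in / r_out = (6/2) / (6√143/2) = 1/√143 ≈ 0.0836242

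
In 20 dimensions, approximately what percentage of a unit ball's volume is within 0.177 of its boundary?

1 - (1-0.177)^20 ≈ 0.979677 ≈ 97.97%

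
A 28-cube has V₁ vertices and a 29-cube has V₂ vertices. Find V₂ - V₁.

V₁ = 2^28 = 268435456. V₂ = 2^29 = 536870912. V₂ - V₁ = 268435456.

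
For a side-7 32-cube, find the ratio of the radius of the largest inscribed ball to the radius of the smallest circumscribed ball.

For an n-cube of any side s, the inradius is s/2 and the circumradius is s√n/2, so the ratio is 1/√32 ≈ 0.176777.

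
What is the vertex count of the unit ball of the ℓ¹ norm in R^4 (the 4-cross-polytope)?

The vertices are ±e_1, ..., ±e_4, so there are 2·4 = 8.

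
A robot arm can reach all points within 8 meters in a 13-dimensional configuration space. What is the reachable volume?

V_13(8) = π^(13/2) · (8)^13 / Γ(13/2 + 1) = 70368744177664·π^6/135135 ≈ 5.00623e+11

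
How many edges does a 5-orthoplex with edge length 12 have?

Each 1-face is the convex hull of 2 vertices, one chosen as ±e_i from each of 2 distinct axes: 2^2·C(5,2) = 40.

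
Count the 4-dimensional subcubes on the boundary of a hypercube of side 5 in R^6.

An n-cube has C(n,k)·2^(n-k) k-faces. Here C(6,4)·2^2 = 15·4 = 60.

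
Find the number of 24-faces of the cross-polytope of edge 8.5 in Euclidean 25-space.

Each 24-face is the convex hull of 25 vertices, one chosen as ±e_i from each of 25 distinct axes: 2^25·C(25,25) = 33554432.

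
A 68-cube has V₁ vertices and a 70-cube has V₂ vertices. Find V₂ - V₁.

V₁ = 2^68 = 295147905179352825856. V₂ = 2^70 = 1180591620717411303424. V₂ - V₁ = 885443715538058477568.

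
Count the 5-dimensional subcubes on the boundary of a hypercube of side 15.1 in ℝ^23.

Number of 5-faces = C(23,5) · 2^(23-5) = 33649 · 262144 = 8820883456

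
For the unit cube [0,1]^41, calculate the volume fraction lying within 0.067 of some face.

1 - (1 - 2·0.067)^41 = 1 - 0.866^41 ≈ 0.997257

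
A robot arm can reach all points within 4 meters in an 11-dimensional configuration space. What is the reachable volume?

Volume = π^{11/2}·(4)^11/Γ(13/2) = 268435456·π^5/10395 ≈ 7.9025e+06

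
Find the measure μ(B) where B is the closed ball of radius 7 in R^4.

V = 2401·π^2/2 ≈ 11848.5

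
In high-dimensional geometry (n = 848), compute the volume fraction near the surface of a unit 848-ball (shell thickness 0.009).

1 - (1-0.009)^848 ≈ 0.999532 ≈ 99.9532%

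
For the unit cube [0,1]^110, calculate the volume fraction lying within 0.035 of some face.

Shell fraction = 1 - (1-0.07)^110 ≈ 0.999659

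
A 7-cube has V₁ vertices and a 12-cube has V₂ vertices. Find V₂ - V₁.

V₁ = 2^7 = 128. V₂ = 2^12 = 4096. V₂ - V₁ = 3968.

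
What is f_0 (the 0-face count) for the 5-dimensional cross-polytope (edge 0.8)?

An n-cross-polytope has 2^(k+1)·C(n,k+1) k-faces. Here 2^1·C(5,1) = 2·5 = 10.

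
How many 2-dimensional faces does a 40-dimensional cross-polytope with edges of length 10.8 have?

f_2(40-orthoplex) = 2^3 · (40 choose 3) = 79040.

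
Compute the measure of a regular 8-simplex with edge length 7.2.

V_8 = √(9) · 7.2^8 / (8! · 2^(8/2)) ≈ 33.5846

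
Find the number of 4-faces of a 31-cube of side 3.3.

An n-cube has C(n,k)·2^(n-k) k-faces. Here C(31,4)·2^27 = 31465·134217728 = 4223160811520.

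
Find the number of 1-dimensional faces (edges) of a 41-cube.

Each of the 2^41 = 2199023255552 vertices has degree 41; total edges = 41·2^41/2 = 45079976738816.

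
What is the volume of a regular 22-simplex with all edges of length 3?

Volume = 3^22 · √(23/2^22) / 22! ≈ 6.53785e-14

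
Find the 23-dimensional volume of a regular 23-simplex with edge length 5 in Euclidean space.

V_23 = √(24) · 5^23 / (23! · 2^(23/2)) ≈ 7.79967e-10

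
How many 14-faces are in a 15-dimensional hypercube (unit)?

f_14(15-cube) = (15 choose 14) · 2^1 = 30.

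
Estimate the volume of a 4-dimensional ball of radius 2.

V_4(2) = π^(4/2) · (2)^4 / Γ(4/2 + 1) = 8·π^2 ≈ 78.9568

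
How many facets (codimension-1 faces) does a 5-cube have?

Choose 4 of 5 axes to span the face (C(5,4) = 5 ways), then fix each of the remaining 1 coordinate at one of its two extreme values (2^1 = 2 ways): 5·2 = 10.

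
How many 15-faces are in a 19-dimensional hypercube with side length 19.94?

f_15(19-cube) = (19 choose 15) · 2^4 = 62016.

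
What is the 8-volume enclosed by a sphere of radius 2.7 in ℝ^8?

The n-ball volume is π^(n/2)·r^n/Γ(n/2+1). With n=8, r=2.7: V ≈ 11463.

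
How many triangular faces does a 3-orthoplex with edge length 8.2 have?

Number of 2-faces = 2^(2+1) · C(3,2+1) = 8 · 1 = 8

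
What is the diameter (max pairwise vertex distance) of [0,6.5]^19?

d = √(6.5² + 6.5² + ... + 6.5²) [19 terms] = √(19·6.5²) = 6.5√19 ≈ 28.3328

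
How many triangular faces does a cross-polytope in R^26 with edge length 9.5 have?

f_2(26-orthoplex) = 2^3 · (26 choose 3) = 20800.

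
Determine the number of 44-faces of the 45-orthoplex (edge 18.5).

Each 44-face is the convex hull of 45 vertices, one chosen as ±e_i from each of 45 distinct axes: 2^45·C(45,45) = 35184372088832.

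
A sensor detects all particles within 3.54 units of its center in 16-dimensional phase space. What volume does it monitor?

The n-ball volume is π^(n/2)·r^n/Γ(n/2+1). With n=16, r=3.54: V ≈ 1.4313e+08.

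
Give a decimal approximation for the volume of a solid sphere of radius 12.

V = 2304·π ≈ 7238.23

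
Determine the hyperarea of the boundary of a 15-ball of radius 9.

S = n·V_n(r)/r = 15·V_15(9)/9 (volume-to-surface relation), giving 216905884017408·π^7/5005 ≈ 1.30893e+14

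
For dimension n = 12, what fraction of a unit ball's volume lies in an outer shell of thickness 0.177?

1 - (1-0.177)^12 ≈ 0.90344 ≈ 90.34%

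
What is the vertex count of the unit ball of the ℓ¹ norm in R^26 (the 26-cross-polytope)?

Number of vertices = 2n = 52.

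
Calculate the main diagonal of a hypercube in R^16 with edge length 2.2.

d = √(2.2² + 2.2² + ... + 2.2²) [16 terms] = √(16·2.2²) = 2.2√16 = 8.8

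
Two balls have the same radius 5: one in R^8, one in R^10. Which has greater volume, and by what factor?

V_8(5) ≈ 1.58543e+06, V_10(5) ≈ 2.49039e+07. The 10-ball is larger by a factor of 15.71.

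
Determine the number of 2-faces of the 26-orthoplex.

f_2(26-orthoplex) = 2^3 · (26 choose 3) = 20800.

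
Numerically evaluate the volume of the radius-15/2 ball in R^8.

The n-ball volume is π^(n/2)·r^n/Γ(n/2+1). With n=8, r=15/2: V = 854296875·π^4/2048 ≈ 4.0633e+07.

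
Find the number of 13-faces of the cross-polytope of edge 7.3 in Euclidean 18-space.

Each 13-face is the convex hull of 14 vertices, one chosen as ±e_i from each of 14 distinct axes: 2^14·C(18,14) = 50135040.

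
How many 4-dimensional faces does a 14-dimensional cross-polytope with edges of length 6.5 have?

Number of 4-faces = 2^(4+1) · C(14,4+1) = 32 · 2002 = 64064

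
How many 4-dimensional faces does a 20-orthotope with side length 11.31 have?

Number of 4-faces = C(20,4) · 2^(20-4) = 4845 · 65536 = 317521920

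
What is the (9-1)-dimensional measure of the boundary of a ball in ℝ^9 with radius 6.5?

The surface area of an n-ball is 2π^(n/2) r^(n-1) / Γ(n/2). For n=9, r=6.5: 815730721·π^4/840 ≈ 9.45947e+07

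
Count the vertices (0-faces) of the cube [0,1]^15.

An n-cube has 2^n vertices; for n = 15 that is 2^15 = 32768.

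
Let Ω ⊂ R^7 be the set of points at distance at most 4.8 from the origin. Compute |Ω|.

V_7(4.8) = π^(7/2) · (4.8)^7 / Γ(7/2 + 1) ≈ 277376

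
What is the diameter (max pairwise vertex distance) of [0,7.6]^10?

Diagonal = √10 · 7.6 ≈ 24.0333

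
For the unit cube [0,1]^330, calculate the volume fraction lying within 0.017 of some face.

1 - (1 - 2·0.017)^330 = 1 - 0.966^330 ≈ 0.999989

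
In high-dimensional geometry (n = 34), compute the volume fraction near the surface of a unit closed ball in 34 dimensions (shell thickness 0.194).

1 - (1-0.194)^34 ≈ 0.999346 ≈ 99.93%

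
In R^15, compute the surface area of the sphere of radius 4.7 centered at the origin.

The surface area of an n-ball is 2π^(n/2) r^(n-1) / Γ(n/2). For n=15, r=4.7: 1.46856e+10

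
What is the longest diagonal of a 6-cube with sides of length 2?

||(2,2,...,2)|| = √(6)·2 ≈ 4.89898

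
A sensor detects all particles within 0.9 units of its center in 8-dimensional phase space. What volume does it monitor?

V_8(0.9) = π^(8/2) · (0.9)^8 / Γ(8/2 + 1) ≈ 1.74714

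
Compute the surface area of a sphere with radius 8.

S_3(8) = 2·π^(3/2)·(8)^2 / Γ(3/2) = 4πr² = 4π·(8)² ≈ 804.248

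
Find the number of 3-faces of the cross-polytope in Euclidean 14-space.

f_3(14-orthoplex) = 2^4 · (14 choose 4) = 16016.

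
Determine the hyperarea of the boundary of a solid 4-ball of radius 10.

S = n·V_n(r)/r = 4·V_4(10)/10 (volume-to-surface relation), giving 2000·π^2 ≈ 19739.2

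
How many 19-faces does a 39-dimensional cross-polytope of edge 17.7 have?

Number of 19-faces = 2^(19+1) · C(39,19+1) = 1048576 · 68923264410 = 72271280901980160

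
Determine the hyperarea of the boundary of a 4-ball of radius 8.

The surface area of an n-ball is 2π^(n/2) r^(n-1) / Γ(n/2). For n=4, r=8: 1024·π^2 ≈ 10106.5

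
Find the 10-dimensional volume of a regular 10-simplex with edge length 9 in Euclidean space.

Volume = 9^10 · √(11/2^10) / 10! ≈ 99.5883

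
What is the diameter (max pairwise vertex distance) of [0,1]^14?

The space diagonal of an n-cube of side s is s√n. Here 1·√14 ≈ 3.74166.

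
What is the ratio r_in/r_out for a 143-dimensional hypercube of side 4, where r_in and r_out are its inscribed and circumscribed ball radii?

r_in = 4/2 (half the side); r_out = 4√143/2 (half the diagonal). Ratio = 1/√143 ≈ 0.0836242.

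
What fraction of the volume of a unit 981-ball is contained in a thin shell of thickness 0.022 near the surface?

V(inner)/V(outer) = ((1-0.022)/1)^981 ≈ 3.33e-10, so the shell fraction is 1 - 3.33e-10.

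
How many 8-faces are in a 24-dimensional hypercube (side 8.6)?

Choose 8 of 24 axes to span the face (C(24,8) = 735471 ways), then fix each of the remaining 16 coordinates at one of its two extreme values (2^16 = 65536 ways): 735471·65536 = 48199827456.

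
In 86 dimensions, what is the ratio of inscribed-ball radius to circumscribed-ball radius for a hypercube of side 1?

For an n-cube of any side s, the inradius is s/2 and the circumradius is s√n/2, so the ratio is 1/√86 ≈ 0.107833.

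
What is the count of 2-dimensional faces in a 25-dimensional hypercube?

Choose 2 of 25 axes to span the face (C(25,2) = 300 ways), then fix each of the remaining 23 coordinates at one of its two extreme values (2^23 = 8388608 ways): 300·8388608 = 2516582400.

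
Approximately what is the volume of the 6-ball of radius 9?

Volume = π^{6/2}·(9)^6/Γ(4) = 177147·π^3/2 ≈ 2.74633e+06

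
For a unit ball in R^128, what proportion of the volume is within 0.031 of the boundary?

1 - (1-0.031)^128 ≈ 0.98224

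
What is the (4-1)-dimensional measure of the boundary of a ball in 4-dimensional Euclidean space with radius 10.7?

The surface area of an n-ball is 2π^(n/2) r^(n-1) / Γ(n/2). For n=4, r=10.7: 24181.4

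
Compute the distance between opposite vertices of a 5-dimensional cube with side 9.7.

||(9.7,9.7,...,9.7)|| = √(5)·9.7 ≈ 21.6899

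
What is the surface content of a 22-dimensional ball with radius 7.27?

|∂B_22(7.27)| ≈ 2.00511e+17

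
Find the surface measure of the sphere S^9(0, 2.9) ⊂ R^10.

The surface area of an n-ball is 2π^(n/2) r^(n-1) / Γ(n/2). For n=10, r=2.9: 369956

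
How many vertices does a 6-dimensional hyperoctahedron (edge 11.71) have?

An n-cross-polytope has 2^(k+1)·C(n,k+1) k-faces. Here 2^1·C(6,1) = 2·6 = 12.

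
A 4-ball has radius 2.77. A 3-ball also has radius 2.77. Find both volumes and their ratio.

V_4(2.77) ≈ 290.529. V_3(2.77) ≈ 89.0283. Ratio V_4/V_3 ≈ 3.263.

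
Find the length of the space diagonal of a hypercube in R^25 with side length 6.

Diagonal = √25 · 6 = 30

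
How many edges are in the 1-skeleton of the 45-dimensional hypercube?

An n-cube has n·2^(n-1) edges. With n = 45: 45·17592186044416 = 791648371998720.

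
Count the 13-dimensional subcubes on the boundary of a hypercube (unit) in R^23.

Choose 13 of 23 axes to span the face (C(23,13) = 1144066 ways), then fix each of the remaining 10 coordinates at one of its two extreme values (2^10 = 1024 ways): 1144066·1024 = 1171523584.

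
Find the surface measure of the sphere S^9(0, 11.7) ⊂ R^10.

The surface area of an n-ball is 2π^(n/2) r^(n-1) / Γ(n/2). For n=10, r=11.7: 1.04771e+11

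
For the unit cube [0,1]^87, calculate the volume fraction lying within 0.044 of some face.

Shell fraction = 1 - (1-0.088)^87 ≈ 0.999669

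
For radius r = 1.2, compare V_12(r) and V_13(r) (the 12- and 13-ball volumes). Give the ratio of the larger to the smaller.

V_12(1.2) ≈ 11.9053, V_13(1.2) ≈ 9.74311. The 12-ball is larger by a factor of 1.222.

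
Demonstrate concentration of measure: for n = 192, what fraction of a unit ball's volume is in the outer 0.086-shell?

1 - (1-0.086)^192 ≈ 0.9999999683 ≈ 99.999997%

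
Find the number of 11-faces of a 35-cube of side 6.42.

f_11(35-cube) = (35 choose 11) · 2^24 = 6999889045094400.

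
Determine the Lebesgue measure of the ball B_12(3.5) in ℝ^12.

V = 13841287201·π^6/2949120 ≈ 4.51215e+06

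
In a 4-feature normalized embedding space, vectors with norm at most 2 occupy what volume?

V = 8·π^2 ≈ 78.9568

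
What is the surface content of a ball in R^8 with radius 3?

S = n·V_n(r)/r = 8·V_8(3)/3 (volume-to-surface relation), giving 729·π^4 ≈ 71011.2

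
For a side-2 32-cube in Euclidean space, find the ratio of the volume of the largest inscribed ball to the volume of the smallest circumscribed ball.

The radii are 2/2 and 2√32/2, so the volume ratio is (1/√32)^32 = 32^{-32/2} ≈ 8.27181e-25.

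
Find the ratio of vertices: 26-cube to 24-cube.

The 26-cube has 2^26 = 67108864 vertices. The 24-cube has 2^24 = 16777216 vertices. Ratio: 67108864/16777216 = 4.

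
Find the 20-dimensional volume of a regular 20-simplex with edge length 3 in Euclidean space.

V_20 = √(21) · 3^20 / (20! · 2^(20/2)) ≈ 6.41372e-12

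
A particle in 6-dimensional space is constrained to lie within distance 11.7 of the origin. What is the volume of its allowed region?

The n-ball volume is π^(n/2)·r^n/Γ(n/2+1). With n=6, r=11.7: V ≈ 1.3256e+07.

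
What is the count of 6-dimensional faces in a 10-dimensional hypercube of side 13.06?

An n-cube has C(n,k)·2^(n-k) k-faces. Here C(10,6)·2^4 = 210·16 = 3360.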